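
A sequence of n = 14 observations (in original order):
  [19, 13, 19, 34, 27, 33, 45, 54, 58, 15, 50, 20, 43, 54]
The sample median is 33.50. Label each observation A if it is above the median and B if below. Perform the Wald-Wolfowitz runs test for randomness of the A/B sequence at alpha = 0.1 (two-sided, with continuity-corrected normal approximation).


Step 1: Compute median = 33.50; label A = above, B = below.
Labels in order: BBBABBAAABABAA  (n_A = 7, n_B = 7)
Step 2: Count runs R = 8.
Step 3: Under H0 (random ordering), E[R] = 2*n_A*n_B/(n_A+n_B) + 1 = 2*7*7/14 + 1 = 8.0000.
        Var[R] = 2*n_A*n_B*(2*n_A*n_B - n_A - n_B) / ((n_A+n_B)^2 * (n_A+n_B-1)) = 8232/2548 = 3.2308.
        SD[R] = 1.7974.
Step 4: R = E[R], so z = 0 with no continuity correction.
Step 5: Two-sided p-value via normal approximation = 2*(1 - Phi(|z|)) = 1.000000.
Step 6: alpha = 0.1. fail to reject H0.

R = 8, z = 0.0000, p = 1.000000, fail to reject H0.


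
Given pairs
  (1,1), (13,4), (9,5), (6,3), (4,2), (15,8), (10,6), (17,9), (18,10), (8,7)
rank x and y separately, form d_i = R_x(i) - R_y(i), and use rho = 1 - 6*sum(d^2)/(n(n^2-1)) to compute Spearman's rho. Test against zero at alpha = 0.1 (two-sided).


Step 1: Rank x and y separately (midranks; no ties here).
rank(x): 1->1, 13->7, 9->5, 6->3, 4->2, 15->8, 10->6, 17->9, 18->10, 8->4
rank(y): 1->1, 4->4, 5->5, 3->3, 2->2, 8->8, 6->6, 9->9, 10->10, 7->7
Step 2: d_i = R_x(i) - R_y(i); compute d_i^2.
  (1-1)^2=0, (7-4)^2=9, (5-5)^2=0, (3-3)^2=0, (2-2)^2=0, (8-8)^2=0, (6-6)^2=0, (9-9)^2=0, (10-10)^2=0, (4-7)^2=9
sum(d^2) = 18.
Step 3: rho = 1 - 6*18 / (10*(10^2 - 1)) = 1 - 108/990 = 0.890909.
Step 4: Under H0, t = rho * sqrt((n-2)/(1-rho^2)) = 5.5482 ~ t(8).
Step 5: Two-sided p-value from the t-distribution with 8 df = 0.000542.
Step 6: alpha = 0.1. reject H0.

rho = 0.8909, p = 0.000542, reject H0 at alpha = 0.1.


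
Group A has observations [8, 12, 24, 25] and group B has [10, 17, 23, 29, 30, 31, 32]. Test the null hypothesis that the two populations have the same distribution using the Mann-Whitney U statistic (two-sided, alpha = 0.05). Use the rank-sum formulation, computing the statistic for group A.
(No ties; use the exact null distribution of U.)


Step 1: Combine and sort all 11 observations; assign midranks.
sorted (value, group): (8,X), (10,Y), (12,X), (17,Y), (23,Y), (24,X), (25,X), (29,Y), (30,Y), (31,Y), (32,Y)
ranks: 8->1, 10->2, 12->3, 17->4, 23->5, 24->6, 25->7, 29->8, 30->9, 31->10, 32->11
Step 2: Rank sum for X: R1 = 1 + 3 + 6 + 7 = 17.
Step 3: U_X = R1 - n1(n1+1)/2 = 17 - 4*5/2 = 17 - 10 = 7.
       U_Y = n1*n2 - U_X = 28 - 7 = 21.
Step 4: No ties, so the exact null distribution of U (based on enumerating the C(11,4) = 330 equally likely rank assignments) gives the two-sided p-value.
Step 5: p-value = 0.230303; compare to alpha = 0.05. fail to reject H0.

U_X = 7, p = 0.230303, fail to reject H0 at alpha = 0.05.


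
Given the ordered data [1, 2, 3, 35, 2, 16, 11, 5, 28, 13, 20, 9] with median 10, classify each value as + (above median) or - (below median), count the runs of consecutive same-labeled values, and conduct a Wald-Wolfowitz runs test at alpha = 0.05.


Step 1: Compute median = 10; label A = above, B = below.
Labels in order: BBBABAABAAAB  (n_A = 6, n_B = 6)
Step 2: Count runs R = 7.
Step 3: Under H0 (random ordering), E[R] = 2*n_A*n_B/(n_A+n_B) + 1 = 2*6*6/12 + 1 = 7.0000.
        Var[R] = 2*n_A*n_B*(2*n_A*n_B - n_A - n_B) / ((n_A+n_B)^2 * (n_A+n_B-1)) = 4320/1584 = 2.7273.
        SD[R] = 1.6514.
Step 4: R = E[R], so z = 0 with no continuity correction.
Step 5: Two-sided p-value via normal approximation = 2*(1 - Phi(|z|)) = 1.000000.
Step 6: alpha = 0.05. fail to reject H0.

R = 7, z = 0.0000, p = 1.000000, fail to reject H0.


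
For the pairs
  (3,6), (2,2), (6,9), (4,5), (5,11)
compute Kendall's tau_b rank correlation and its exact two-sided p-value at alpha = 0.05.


Step 1: Enumerate the 10 unordered pairs (i,j) with i<j and classify each by sign(x_j-x_i) * sign(y_j-y_i).
  (1,2):dx=-1,dy=-4->C; (1,3):dx=+3,dy=+3->C; (1,4):dx=+1,dy=-1->D; (1,5):dx=+2,dy=+5->C
  (2,3):dx=+4,dy=+7->C; (2,4):dx=+2,dy=+3->C; (2,5):dx=+3,dy=+9->C; (3,4):dx=-2,dy=-4->C
  (3,5):dx=-1,dy=+2->D; (4,5):dx=+1,dy=+6->C
Step 2: C = 8, D = 2, total pairs = 10.
Step 3: tau = (C - D)/(n(n-1)/2) = (8 - 2)/10 = 0.600000.
Step 4: Exact two-sided p-value (enumerate n! = 120 permutations of y under H0): p = 0.233333.
Step 5: alpha = 0.05. fail to reject H0.

tau_b = 0.6000 (C=8, D=2), p = 0.233333, fail to reject H0.


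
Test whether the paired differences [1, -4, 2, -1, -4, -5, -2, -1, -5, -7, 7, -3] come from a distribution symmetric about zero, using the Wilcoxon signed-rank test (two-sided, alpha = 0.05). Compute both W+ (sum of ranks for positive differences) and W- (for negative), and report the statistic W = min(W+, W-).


Step 1: Drop any zero differences (none here) and take |d_i|.
|d| = [1, 4, 2, 1, 4, 5, 2, 1, 5, 7, 7, 3]
Step 2: Midrank |d_i| (ties get averaged ranks).
ranks: |1|->2, |4|->7.5, |2|->4.5, |1|->2, |4|->7.5, |5|->9.5, |2|->4.5, |1|->2, |5|->9.5, |7|->11.5, |7|->11.5, |3|->6
Step 3: Attach original signs; sum ranks with positive sign and with negative sign.
W+ = 2 + 4.5 + 11.5 = 18
W- = 7.5 + 2 + 7.5 + 9.5 + 4.5 + 2 + 9.5 + 11.5 + 6 = 60
(Check: W+ + W- = 78 should equal n(n+1)/2 = 78.)
Step 4: Test statistic W = min(W+, W-) = 18.
Step 5: Ties in |d|, so use the tie-corrected normal approximation.
        E[W] = n(n+1)/4 = 12*13/4 = 39.
        Tie groups: |d|=1 (t=3), |d|=2 (t=2), |d|=4 (t=2), |d|=5 (t=2), |d|=7 (t=2); sum(t^3 - t) = 48.
        Var[W] = n(n+1)(2n+1)/24 - sum(t^3-t)/48 = 3900/24 - 48/48 = 161.5.
        z = (W - E[W]) / sqrt(Var[W]) = (18 - 39) / 12.7083 = -1.6525.
        Two-sided p = 2*Phi(z) = 0.098439.
Step 6: alpha = 0.05. fail to reject H0.

W+ = 18, W- = 60, W = min = 18, p = 0.098439, fail to reject H0.


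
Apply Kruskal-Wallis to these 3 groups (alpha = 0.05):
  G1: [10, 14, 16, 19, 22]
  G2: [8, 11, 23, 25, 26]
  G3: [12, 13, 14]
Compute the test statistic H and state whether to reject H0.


Step 1: Combine all N = 13 observations and assign midranks.
sorted (value, group, rank): (8,G2,1), (10,G1,2), (11,G2,3), (12,G3,4), (13,G3,5), (14,G1,6.5), (14,G3,6.5), (16,G1,8), (19,G1,9), (22,G1,10), (23,G2,11), (25,G2,12), (26,G2,13)
Step 2: Sum ranks within each group.
R_1 = 35.5 (n_1 = 5)
R_2 = 40 (n_2 = 5)
R_3 = 15.5 (n_3 = 3)
Step 3: H = 12/(N(N+1)) * sum(R_i^2/n_i) - 3(N+1)
     = 12/(13*14) * (35.5^2/5 + 40^2/5 + 15.5^2/3) - 3*14
     = 0.065934 * 652.133 - 42
     = 0.997802.
Step 4: Ties present; correction factor C = 1 - 6/(13^3 - 13) = 0.997253. Corrected H = 0.997802 / 0.997253 = 1.000551.
Step 5: Under H0, H ~ chi^2(2); p-value = 0.606364.
Step 6: alpha = 0.05. fail to reject H0.

H = 1.0006, df = 2, p = 0.606364, fail to reject H0.


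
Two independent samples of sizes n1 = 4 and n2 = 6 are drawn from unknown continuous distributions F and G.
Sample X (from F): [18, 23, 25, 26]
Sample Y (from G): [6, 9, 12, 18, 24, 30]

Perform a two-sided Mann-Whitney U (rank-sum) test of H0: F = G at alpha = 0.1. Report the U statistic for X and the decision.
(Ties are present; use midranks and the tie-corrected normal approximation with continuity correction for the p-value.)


Step 1: Combine and sort all 10 observations; assign midranks.
sorted (value, group): (6,Y), (9,Y), (12,Y), (18,X), (18,Y), (23,X), (24,Y), (25,X), (26,X), (30,Y)
ranks: 6->1, 9->2, 12->3, 18->4.5, 18->4.5, 23->6, 24->7, 25->8, 26->9, 30->10
Step 2: Rank sum for X: R1 = 4.5 + 6 + 8 + 9 = 27.5.
Step 3: U_X = R1 - n1(n1+1)/2 = 27.5 - 4*5/2 = 27.5 - 10 = 17.5.
       U_Y = n1*n2 - U_X = 24 - 17.5 = 6.5.
Step 4: Ties are present, so use the tie-corrected normal approximation (with continuity correction) for the p-value.
Step 5: p-value = 0.284958; compare to alpha = 0.1. fail to reject H0.

U_X = 17.5, p = 0.284958, fail to reject H0 at alpha = 0.1.


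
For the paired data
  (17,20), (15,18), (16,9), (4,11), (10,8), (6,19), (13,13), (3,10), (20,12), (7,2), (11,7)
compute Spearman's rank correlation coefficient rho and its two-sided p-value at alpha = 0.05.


Step 1: Rank x and y separately (midranks; no ties here).
rank(x): 17->10, 15->8, 16->9, 4->2, 10->5, 6->3, 13->7, 3->1, 20->11, 7->4, 11->6
rank(y): 20->11, 18->9, 9->4, 11->6, 8->3, 19->10, 13->8, 10->5, 12->7, 2->1, 7->2
Step 2: d_i = R_x(i) - R_y(i); compute d_i^2.
  (10-11)^2=1, (8-9)^2=1, (9-4)^2=25, (2-6)^2=16, (5-3)^2=4, (3-10)^2=49, (7-8)^2=1, (1-5)^2=16, (11-7)^2=16, (4-1)^2=9, (6-2)^2=16
sum(d^2) = 154.
Step 3: rho = 1 - 6*154 / (11*(11^2 - 1)) = 1 - 924/1320 = 0.300000.
Step 4: Under H0, t = rho * sqrt((n-2)/(1-rho^2)) = 0.9435 ~ t(9).
Step 5: Two-sided p-value from the t-distribution with 9 df = 0.370083.
Step 6: alpha = 0.05. fail to reject H0.

rho = 0.3000, p = 0.370083, fail to reject H0 at alpha = 0.05.


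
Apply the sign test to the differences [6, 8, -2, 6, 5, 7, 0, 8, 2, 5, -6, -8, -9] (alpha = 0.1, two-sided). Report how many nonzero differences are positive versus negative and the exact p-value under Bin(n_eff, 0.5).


Step 1: Discard zero differences. Original n = 13; n_eff = number of nonzero differences = 12.
Nonzero differences (with sign): +6, +8, -2, +6, +5, +7, +8, +2, +5, -6, -8, -9
Step 2: Count signs: positive = 8, negative = 4.
Step 3: Under H0: P(positive) = 0.5, so the number of positives S ~ Bin(12, 0.5).
Step 4: Two-sided exact p-value = sum of Bin(12,0.5) probabilities at or below the observed probability = 0.387695.
Step 5: alpha = 0.1. fail to reject H0.

n_eff = 12, pos = 8, neg = 4, p = 0.387695, fail to reject H0.


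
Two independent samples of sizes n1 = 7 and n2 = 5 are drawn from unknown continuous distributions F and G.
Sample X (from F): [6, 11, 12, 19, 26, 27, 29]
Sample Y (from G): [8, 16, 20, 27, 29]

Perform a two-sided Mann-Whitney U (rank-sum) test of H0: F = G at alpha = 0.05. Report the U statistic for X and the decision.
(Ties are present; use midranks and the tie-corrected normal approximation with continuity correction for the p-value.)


Step 1: Combine and sort all 12 observations; assign midranks.
sorted (value, group): (6,X), (8,Y), (11,X), (12,X), (16,Y), (19,X), (20,Y), (26,X), (27,X), (27,Y), (29,X), (29,Y)
ranks: 6->1, 8->2, 11->3, 12->4, 16->5, 19->6, 20->7, 26->8, 27->9.5, 27->9.5, 29->11.5, 29->11.5
Step 2: Rank sum for X: R1 = 1 + 3 + 4 + 6 + 8 + 9.5 + 11.5 = 43.
Step 3: U_X = R1 - n1(n1+1)/2 = 43 - 7*8/2 = 43 - 28 = 15.
       U_Y = n1*n2 - U_X = 35 - 15 = 20.
Step 4: Ties are present, so use the tie-corrected normal approximation (with continuity correction) for the p-value.
Step 5: p-value = 0.744469; compare to alpha = 0.05. fail to reject H0.

U_X = 15, p = 0.744469, fail to reject H0 at alpha = 0.05.


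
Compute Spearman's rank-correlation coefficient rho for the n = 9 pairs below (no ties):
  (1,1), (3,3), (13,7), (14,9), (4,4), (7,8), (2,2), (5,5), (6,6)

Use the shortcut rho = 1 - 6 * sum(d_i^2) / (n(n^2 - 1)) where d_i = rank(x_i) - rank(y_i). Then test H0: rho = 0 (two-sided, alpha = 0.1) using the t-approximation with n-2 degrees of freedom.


Step 1: Rank x and y separately (midranks; no ties here).
rank(x): 1->1, 3->3, 13->8, 14->9, 4->4, 7->7, 2->2, 5->5, 6->6
rank(y): 1->1, 3->3, 7->7, 9->9, 4->4, 8->8, 2->2, 5->5, 6->6
Step 2: d_i = R_x(i) - R_y(i); compute d_i^2.
  (1-1)^2=0, (3-3)^2=0, (8-7)^2=1, (9-9)^2=0, (4-4)^2=0, (7-8)^2=1, (2-2)^2=0, (5-5)^2=0, (6-6)^2=0
sum(d^2) = 2.
Step 3: rho = 1 - 6*2 / (9*(9^2 - 1)) = 1 - 12/720 = 0.983333.
Step 4: Under H0, t = rho * sqrt((n-2)/(1-rho^2)) = 14.3096 ~ t(7).
Step 5: Two-sided p-value from the t-distribution with 7 df = 0.000002.
Step 6: alpha = 0.1. reject H0.

rho = 0.9833, p = 0.000002, reject H0 at alpha = 0.1.


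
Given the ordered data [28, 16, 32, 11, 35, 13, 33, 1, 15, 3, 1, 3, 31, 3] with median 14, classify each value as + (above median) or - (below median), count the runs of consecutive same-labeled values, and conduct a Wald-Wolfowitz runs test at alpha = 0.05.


Step 1: Compute median = 14; label A = above, B = below.
Labels in order: AAABABABABBBAB  (n_A = 7, n_B = 7)
Step 2: Count runs R = 10.
Step 3: Under H0 (random ordering), E[R] = 2*n_A*n_B/(n_A+n_B) + 1 = 2*7*7/14 + 1 = 8.0000.
        Var[R] = 2*n_A*n_B*(2*n_A*n_B - n_A - n_B) / ((n_A+n_B)^2 * (n_A+n_B-1)) = 8232/2548 = 3.2308.
        SD[R] = 1.7974.
Step 4: Continuity-corrected z = (R - 0.5 - E[R]) / SD[R] = (10 - 0.5 - 8.0000) / 1.7974 = 0.8345.
Step 5: Two-sided p-value via normal approximation = 2*(1 - Phi(|z|)) = 0.403986.
Step 6: alpha = 0.05. fail to reject H0.

R = 10, z = 0.8345, p = 0.403986, fail to reject H0.


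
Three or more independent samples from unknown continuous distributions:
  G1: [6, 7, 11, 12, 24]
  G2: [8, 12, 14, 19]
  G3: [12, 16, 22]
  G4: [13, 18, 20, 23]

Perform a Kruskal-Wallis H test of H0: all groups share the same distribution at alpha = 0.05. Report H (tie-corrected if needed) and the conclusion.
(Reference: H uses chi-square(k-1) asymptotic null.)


Step 1: Combine all N = 16 observations and assign midranks.
sorted (value, group, rank): (6,G1,1), (7,G1,2), (8,G2,3), (11,G1,4), (12,G1,6), (12,G2,6), (12,G3,6), (13,G4,8), (14,G2,9), (16,G3,10), (18,G4,11), (19,G2,12), (20,G4,13), (22,G3,14), (23,G4,15), (24,G1,16)
Step 2: Sum ranks within each group.
R_1 = 29 (n_1 = 5)
R_2 = 30 (n_2 = 4)
R_3 = 30 (n_3 = 3)
R_4 = 47 (n_4 = 4)
Step 3: H = 12/(N(N+1)) * sum(R_i^2/n_i) - 3(N+1)
     = 12/(16*17) * (29^2/5 + 30^2/4 + 30^2/3 + 47^2/4) - 3*17
     = 0.044118 * 1245.45 - 51
     = 3.946324.
Step 4: Ties present; correction factor C = 1 - 24/(16^3 - 16) = 0.994118. Corrected H = 3.946324 / 0.994118 = 3.969675.
Step 5: Under H0, H ~ chi^2(3); p-value = 0.264757.
Step 6: alpha = 0.05. fail to reject H0.

H = 3.9697, df = 3, p = 0.264757, fail to reject H0.


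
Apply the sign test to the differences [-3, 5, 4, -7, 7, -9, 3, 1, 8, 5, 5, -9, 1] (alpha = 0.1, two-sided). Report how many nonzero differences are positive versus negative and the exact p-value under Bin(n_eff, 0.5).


Step 1: Discard zero differences. Original n = 13; n_eff = number of nonzero differences = 13.
Nonzero differences (with sign): -3, +5, +4, -7, +7, -9, +3, +1, +8, +5, +5, -9, +1
Step 2: Count signs: positive = 9, negative = 4.
Step 3: Under H0: P(positive) = 0.5, so the number of positives S ~ Bin(13, 0.5).
Step 4: Two-sided exact p-value = sum of Bin(13,0.5) probabilities at or below the observed probability = 0.266846.
Step 5: alpha = 0.1. fail to reject H0.

n_eff = 13, pos = 9, neg = 4, p = 0.266846, fail to reject H0.


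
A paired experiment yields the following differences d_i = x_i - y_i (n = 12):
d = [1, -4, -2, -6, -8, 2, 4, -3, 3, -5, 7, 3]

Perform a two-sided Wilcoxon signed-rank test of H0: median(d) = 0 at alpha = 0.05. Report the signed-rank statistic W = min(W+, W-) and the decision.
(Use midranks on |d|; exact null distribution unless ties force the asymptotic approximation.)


Step 1: Drop any zero differences (none here) and take |d_i|.
|d| = [1, 4, 2, 6, 8, 2, 4, 3, 3, 5, 7, 3]
Step 2: Midrank |d_i| (ties get averaged ranks).
ranks: |1|->1, |4|->7.5, |2|->2.5, |6|->10, |8|->12, |2|->2.5, |4|->7.5, |3|->5, |3|->5, |5|->9, |7|->11, |3|->5
Step 3: Attach original signs; sum ranks with positive sign and with negative sign.
W+ = 1 + 2.5 + 7.5 + 5 + 11 + 5 = 32
W- = 7.5 + 2.5 + 10 + 12 + 5 + 9 = 46
(Check: W+ + W- = 78 should equal n(n+1)/2 = 78.)
Step 4: Test statistic W = min(W+, W-) = 32.
Step 5: Ties in |d|, so use the tie-corrected normal approximation.
        E[W] = n(n+1)/4 = 12*13/4 = 39.
        Tie groups: |d|=2 (t=2), |d|=3 (t=3), |d|=4 (t=2); sum(t^3 - t) = 36.
        Var[W] = n(n+1)(2n+1)/24 - sum(t^3-t)/48 = 3900/24 - 36/48 = 161.75.
        z = (W - E[W]) / sqrt(Var[W]) = (32 - 39) / 12.7181 = -0.5504.
        Two-sided p = 2*Phi(z) = 0.582047.
Step 6: alpha = 0.05. fail to reject H0.

W+ = 32, W- = 46, W = min = 32, p = 0.582047, fail to reject H0.


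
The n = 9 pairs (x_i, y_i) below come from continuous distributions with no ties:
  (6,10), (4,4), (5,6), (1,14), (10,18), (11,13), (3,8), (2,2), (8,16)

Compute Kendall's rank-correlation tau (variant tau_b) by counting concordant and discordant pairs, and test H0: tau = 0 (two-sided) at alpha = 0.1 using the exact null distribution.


Step 1: Enumerate the 36 unordered pairs (i,j) with i<j and classify each by sign(x_j-x_i) * sign(y_j-y_i).
  (1,2):dx=-2,dy=-6->C; (1,3):dx=-1,dy=-4->C; (1,4):dx=-5,dy=+4->D; (1,5):dx=+4,dy=+8->C
  (1,6):dx=+5,dy=+3->C; (1,7):dx=-3,dy=-2->C; (1,8):dx=-4,dy=-8->C; (1,9):dx=+2,dy=+6->C
  (2,3):dx=+1,dy=+2->C; (2,4):dx=-3,dy=+10->D; (2,5):dx=+6,dy=+14->C; (2,6):dx=+7,dy=+9->C
  (2,7):dx=-1,dy=+4->D; (2,8):dx=-2,dy=-2->C; (2,9):dx=+4,dy=+12->C; (3,4):dx=-4,dy=+8->D
  (3,5):dx=+5,dy=+12->C; (3,6):dx=+6,dy=+7->C; (3,7):dx=-2,dy=+2->D; (3,8):dx=-3,dy=-4->C
  (3,9):dx=+3,dy=+10->C; (4,5):dx=+9,dy=+4->C; (4,6):dx=+10,dy=-1->D; (4,7):dx=+2,dy=-6->D
  (4,8):dx=+1,dy=-12->D; (4,9):dx=+7,dy=+2->C; (5,6):dx=+1,dy=-5->D; (5,7):dx=-7,dy=-10->C
  (5,8):dx=-8,dy=-16->C; (5,9):dx=-2,dy=-2->C; (6,7):dx=-8,dy=-5->C; (6,8):dx=-9,dy=-11->C
  (6,9):dx=-3,dy=+3->D; (7,8):dx=-1,dy=-6->C; (7,9):dx=+5,dy=+8->C; (8,9):dx=+6,dy=+14->C
Step 2: C = 26, D = 10, total pairs = 36.
Step 3: tau = (C - D)/(n(n-1)/2) = (26 - 10)/36 = 0.444444.
Step 4: Exact two-sided p-value (enumerate n! = 362880 permutations of y under H0): p = 0.119439.
Step 5: alpha = 0.1. fail to reject H0.

tau_b = 0.4444 (C=26, D=10), p = 0.119439, fail to reject H0.


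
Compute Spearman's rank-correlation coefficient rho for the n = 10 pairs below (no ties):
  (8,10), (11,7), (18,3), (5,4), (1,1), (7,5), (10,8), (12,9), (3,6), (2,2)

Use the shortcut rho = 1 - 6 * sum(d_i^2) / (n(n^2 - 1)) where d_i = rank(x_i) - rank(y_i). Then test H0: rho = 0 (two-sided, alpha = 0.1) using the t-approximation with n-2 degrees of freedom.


Step 1: Rank x and y separately (midranks; no ties here).
rank(x): 8->6, 11->8, 18->10, 5->4, 1->1, 7->5, 10->7, 12->9, 3->3, 2->2
rank(y): 10->10, 7->7, 3->3, 4->4, 1->1, 5->5, 8->8, 9->9, 6->6, 2->2
Step 2: d_i = R_x(i) - R_y(i); compute d_i^2.
  (6-10)^2=16, (8-7)^2=1, (10-3)^2=49, (4-4)^2=0, (1-1)^2=0, (5-5)^2=0, (7-8)^2=1, (9-9)^2=0, (3-6)^2=9, (2-2)^2=0
sum(d^2) = 76.
Step 3: rho = 1 - 6*76 / (10*(10^2 - 1)) = 1 - 456/990 = 0.539394.
Step 4: Under H0, t = rho * sqrt((n-2)/(1-rho^2)) = 1.8118 ~ t(8).
Step 5: Two-sided p-value from the t-distribution with 8 df = 0.107593.
Step 6: alpha = 0.1. fail to reject H0.

rho = 0.5394, p = 0.107593, fail to reject H0 at alpha = 0.1.


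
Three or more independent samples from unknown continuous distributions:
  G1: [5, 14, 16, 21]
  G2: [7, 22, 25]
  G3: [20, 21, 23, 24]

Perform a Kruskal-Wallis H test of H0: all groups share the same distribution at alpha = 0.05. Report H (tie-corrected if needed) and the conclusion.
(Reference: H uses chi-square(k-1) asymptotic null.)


Step 1: Combine all N = 11 observations and assign midranks.
sorted (value, group, rank): (5,G1,1), (7,G2,2), (14,G1,3), (16,G1,4), (20,G3,5), (21,G1,6.5), (21,G3,6.5), (22,G2,8), (23,G3,9), (24,G3,10), (25,G2,11)
Step 2: Sum ranks within each group.
R_1 = 14.5 (n_1 = 4)
R_2 = 21 (n_2 = 3)
R_3 = 30.5 (n_3 = 4)
Step 3: H = 12/(N(N+1)) * sum(R_i^2/n_i) - 3(N+1)
     = 12/(11*12) * (14.5^2/4 + 21^2/3 + 30.5^2/4) - 3*12
     = 0.090909 * 432.125 - 36
     = 3.284091.
Step 4: Ties present; correction factor C = 1 - 6/(11^3 - 11) = 0.995455. Corrected H = 3.284091 / 0.995455 = 3.299087.
Step 5: Under H0, H ~ chi^2(2); p-value = 0.192138.
Step 6: alpha = 0.05. fail to reject H0.

H = 3.2991, df = 2, p = 0.192138, fail to reject H0.


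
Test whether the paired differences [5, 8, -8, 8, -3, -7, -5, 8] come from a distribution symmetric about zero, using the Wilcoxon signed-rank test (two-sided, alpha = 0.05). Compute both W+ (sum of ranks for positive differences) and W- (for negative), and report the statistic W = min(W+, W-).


Step 1: Drop any zero differences (none here) and take |d_i|.
|d| = [5, 8, 8, 8, 3, 7, 5, 8]
Step 2: Midrank |d_i| (ties get averaged ranks).
ranks: |5|->2.5, |8|->6.5, |8|->6.5, |8|->6.5, |3|->1, |7|->4, |5|->2.5, |8|->6.5
Step 3: Attach original signs; sum ranks with positive sign and with negative sign.
W+ = 2.5 + 6.5 + 6.5 + 6.5 = 22
W- = 6.5 + 1 + 4 + 2.5 = 14
(Check: W+ + W- = 36 should equal n(n+1)/2 = 36.)
Step 4: Test statistic W = min(W+, W-) = 14.
Step 5: Ties in |d|, so use the tie-corrected normal approximation.
        E[W] = n(n+1)/4 = 8*9/4 = 18.
        Tie groups: |d|=5 (t=2), |d|=8 (t=4); sum(t^3 - t) = 66.
        Var[W] = n(n+1)(2n+1)/24 - sum(t^3-t)/48 = 1224/24 - 66/48 = 49.625.
        z = (W - E[W]) / sqrt(Var[W]) = (14 - 18) / 7.0445 = -0.5678.
        Two-sided p = 2*Phi(z) = 0.570158.
Step 6: alpha = 0.05. fail to reject H0.

W+ = 22, W- = 14, W = min = 14, p = 0.570158, fail to reject H0.


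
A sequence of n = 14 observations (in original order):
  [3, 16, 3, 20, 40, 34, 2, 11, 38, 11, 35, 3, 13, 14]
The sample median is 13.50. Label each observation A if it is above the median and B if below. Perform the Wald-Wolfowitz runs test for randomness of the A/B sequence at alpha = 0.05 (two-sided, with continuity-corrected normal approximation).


Step 1: Compute median = 13.50; label A = above, B = below.
Labels in order: BABAAABBABABBA  (n_A = 7, n_B = 7)
Step 2: Count runs R = 10.
Step 3: Under H0 (random ordering), E[R] = 2*n_A*n_B/(n_A+n_B) + 1 = 2*7*7/14 + 1 = 8.0000.
        Var[R] = 2*n_A*n_B*(2*n_A*n_B - n_A - n_B) / ((n_A+n_B)^2 * (n_A+n_B-1)) = 8232/2548 = 3.2308.
        SD[R] = 1.7974.
Step 4: Continuity-corrected z = (R - 0.5 - E[R]) / SD[R] = (10 - 0.5 - 8.0000) / 1.7974 = 0.8345.
Step 5: Two-sided p-value via normal approximation = 2*(1 - Phi(|z|)) = 0.403986.
Step 6: alpha = 0.05. fail to reject H0.

R = 10, z = 0.8345, p = 0.403986, fail to reject H0.


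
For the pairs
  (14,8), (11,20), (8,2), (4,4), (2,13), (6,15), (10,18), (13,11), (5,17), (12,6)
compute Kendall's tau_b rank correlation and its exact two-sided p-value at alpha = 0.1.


Step 1: Enumerate the 45 unordered pairs (i,j) with i<j and classify each by sign(x_j-x_i) * sign(y_j-y_i).
  (1,2):dx=-3,dy=+12->D; (1,3):dx=-6,dy=-6->C; (1,4):dx=-10,dy=-4->C; (1,5):dx=-12,dy=+5->D
  (1,6):dx=-8,dy=+7->D; (1,7):dx=-4,dy=+10->D; (1,8):dx=-1,dy=+3->D; (1,9):dx=-9,dy=+9->D
  (1,10):dx=-2,dy=-2->C; (2,3):dx=-3,dy=-18->C; (2,4):dx=-7,dy=-16->C; (2,5):dx=-9,dy=-7->C
  (2,6):dx=-5,dy=-5->C; (2,7):dx=-1,dy=-2->C; (2,8):dx=+2,dy=-9->D; (2,9):dx=-6,dy=-3->C
  (2,10):dx=+1,dy=-14->D; (3,4):dx=-4,dy=+2->D; (3,5):dx=-6,dy=+11->D; (3,6):dx=-2,dy=+13->D
  (3,7):dx=+2,dy=+16->C; (3,8):dx=+5,dy=+9->C; (3,9):dx=-3,dy=+15->D; (3,10):dx=+4,dy=+4->C
  (4,5):dx=-2,dy=+9->D; (4,6):dx=+2,dy=+11->C; (4,7):dx=+6,dy=+14->C; (4,8):dx=+9,dy=+7->C
  (4,9):dx=+1,dy=+13->C; (4,10):dx=+8,dy=+2->C; (5,6):dx=+4,dy=+2->C; (5,7):dx=+8,dy=+5->C
  (5,8):dx=+11,dy=-2->D; (5,9):dx=+3,dy=+4->C; (5,10):dx=+10,dy=-7->D; (6,7):dx=+4,dy=+3->C
  (6,8):dx=+7,dy=-4->D; (6,9):dx=-1,dy=+2->D; (6,10):dx=+6,dy=-9->D; (7,8):dx=+3,dy=-7->D
  (7,9):dx=-5,dy=-1->C; (7,10):dx=+2,dy=-12->D; (8,9):dx=-8,dy=+6->D; (8,10):dx=-1,dy=-5->C
  (9,10):dx=+7,dy=-11->D
Step 2: C = 23, D = 22, total pairs = 45.
Step 3: tau = (C - D)/(n(n-1)/2) = (23 - 22)/45 = 0.022222.
Step 4: Exact two-sided p-value (enumerate n! = 3628800 permutations of y under H0): p = 1.000000.
Step 5: alpha = 0.1. fail to reject H0.

tau_b = 0.0222 (C=23, D=22), p = 1.000000, fail to reject H0.


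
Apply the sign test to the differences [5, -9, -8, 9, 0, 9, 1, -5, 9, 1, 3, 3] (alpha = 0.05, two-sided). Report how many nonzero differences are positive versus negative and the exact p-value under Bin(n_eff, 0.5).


Step 1: Discard zero differences. Original n = 12; n_eff = number of nonzero differences = 11.
Nonzero differences (with sign): +5, -9, -8, +9, +9, +1, -5, +9, +1, +3, +3
Step 2: Count signs: positive = 8, negative = 3.
Step 3: Under H0: P(positive) = 0.5, so the number of positives S ~ Bin(11, 0.5).
Step 4: Two-sided exact p-value = sum of Bin(11,0.5) probabilities at or below the observed probability = 0.226562.
Step 5: alpha = 0.05. fail to reject H0.

n_eff = 11, pos = 8, neg = 3, p = 0.226562, fail to reject H0.


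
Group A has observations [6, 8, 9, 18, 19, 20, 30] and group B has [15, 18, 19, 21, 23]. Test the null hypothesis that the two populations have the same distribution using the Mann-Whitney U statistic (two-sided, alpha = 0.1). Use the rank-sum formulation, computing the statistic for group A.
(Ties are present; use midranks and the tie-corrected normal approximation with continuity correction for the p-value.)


Step 1: Combine and sort all 12 observations; assign midranks.
sorted (value, group): (6,X), (8,X), (9,X), (15,Y), (18,X), (18,Y), (19,X), (19,Y), (20,X), (21,Y), (23,Y), (30,X)
ranks: 6->1, 8->2, 9->3, 15->4, 18->5.5, 18->5.5, 19->7.5, 19->7.5, 20->9, 21->10, 23->11, 30->12
Step 2: Rank sum for X: R1 = 1 + 2 + 3 + 5.5 + 7.5 + 9 + 12 = 40.
Step 3: U_X = R1 - n1(n1+1)/2 = 40 - 7*8/2 = 40 - 28 = 12.
       U_Y = n1*n2 - U_X = 35 - 12 = 23.
Step 4: Ties are present, so use the tie-corrected normal approximation (with continuity correction) for the p-value.
Step 5: p-value = 0.415157; compare to alpha = 0.1. fail to reject H0.

U_X = 12, p = 0.415157, fail to reject H0 at alpha = 0.1.


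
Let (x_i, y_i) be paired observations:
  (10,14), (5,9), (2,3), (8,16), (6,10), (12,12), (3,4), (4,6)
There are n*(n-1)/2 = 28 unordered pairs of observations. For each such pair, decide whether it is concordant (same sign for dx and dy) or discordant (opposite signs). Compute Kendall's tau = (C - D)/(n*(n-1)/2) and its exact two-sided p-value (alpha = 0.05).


Step 1: Enumerate the 28 unordered pairs (i,j) with i<j and classify each by sign(x_j-x_i) * sign(y_j-y_i).
  (1,2):dx=-5,dy=-5->C; (1,3):dx=-8,dy=-11->C; (1,4):dx=-2,dy=+2->D; (1,5):dx=-4,dy=-4->C
  (1,6):dx=+2,dy=-2->D; (1,7):dx=-7,dy=-10->C; (1,8):dx=-6,dy=-8->C; (2,3):dx=-3,dy=-6->C
  (2,4):dx=+3,dy=+7->C; (2,5):dx=+1,dy=+1->C; (2,6):dx=+7,dy=+3->C; (2,7):dx=-2,dy=-5->C
  (2,8):dx=-1,dy=-3->C; (3,4):dx=+6,dy=+13->C; (3,5):dx=+4,dy=+7->C; (3,6):dx=+10,dy=+9->C
  (3,7):dx=+1,dy=+1->C; (3,8):dx=+2,dy=+3->C; (4,5):dx=-2,dy=-6->C; (4,6):dx=+4,dy=-4->D
  (4,7):dx=-5,dy=-12->C; (4,8):dx=-4,dy=-10->C; (5,6):dx=+6,dy=+2->C; (5,7):dx=-3,dy=-6->C
  (5,8):dx=-2,dy=-4->C; (6,7):dx=-9,dy=-8->C; (6,8):dx=-8,dy=-6->C; (7,8):dx=+1,dy=+2->C
Step 2: C = 25, D = 3, total pairs = 28.
Step 3: tau = (C - D)/(n(n-1)/2) = (25 - 3)/28 = 0.785714.
Step 4: Exact two-sided p-value (enumerate n! = 40320 permutations of y under H0): p = 0.005506.
Step 5: alpha = 0.05. reject H0.

tau_b = 0.7857 (C=25, D=3), p = 0.005506, reject H0.


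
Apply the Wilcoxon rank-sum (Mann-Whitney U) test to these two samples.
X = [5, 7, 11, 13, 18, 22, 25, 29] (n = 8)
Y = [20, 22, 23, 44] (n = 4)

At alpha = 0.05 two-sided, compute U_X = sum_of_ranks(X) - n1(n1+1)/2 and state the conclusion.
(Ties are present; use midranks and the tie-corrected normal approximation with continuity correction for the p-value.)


Step 1: Combine and sort all 12 observations; assign midranks.
sorted (value, group): (5,X), (7,X), (11,X), (13,X), (18,X), (20,Y), (22,X), (22,Y), (23,Y), (25,X), (29,X), (44,Y)
ranks: 5->1, 7->2, 11->3, 13->4, 18->5, 20->6, 22->7.5, 22->7.5, 23->9, 25->10, 29->11, 44->12
Step 2: Rank sum for X: R1 = 1 + 2 + 3 + 4 + 5 + 7.5 + 10 + 11 = 43.5.
Step 3: U_X = R1 - n1(n1+1)/2 = 43.5 - 8*9/2 = 43.5 - 36 = 7.5.
       U_Y = n1*n2 - U_X = 32 - 7.5 = 24.5.
Step 4: Ties are present, so use the tie-corrected normal approximation (with continuity correction) for the p-value.
Step 5: p-value = 0.173478; compare to alpha = 0.05. fail to reject H0.

U_X = 7.5, p = 0.173478, fail to reject H0 at alpha = 0.05.


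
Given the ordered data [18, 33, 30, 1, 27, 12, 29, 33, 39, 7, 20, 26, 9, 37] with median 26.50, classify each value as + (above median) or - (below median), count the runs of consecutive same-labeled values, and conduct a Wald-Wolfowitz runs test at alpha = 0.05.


Step 1: Compute median = 26.50; label A = above, B = below.
Labels in order: BAABABAAABBBBA  (n_A = 7, n_B = 7)
Step 2: Count runs R = 8.
Step 3: Under H0 (random ordering), E[R] = 2*n_A*n_B/(n_A+n_B) + 1 = 2*7*7/14 + 1 = 8.0000.
        Var[R] = 2*n_A*n_B*(2*n_A*n_B - n_A - n_B) / ((n_A+n_B)^2 * (n_A+n_B-1)) = 8232/2548 = 3.2308.
        SD[R] = 1.7974.
Step 4: R = E[R], so z = 0 with no continuity correction.
Step 5: Two-sided p-value via normal approximation = 2*(1 - Phi(|z|)) = 1.000000.
Step 6: alpha = 0.05. fail to reject H0.

R = 8, z = 0.0000, p = 1.000000, fail to reject H0.


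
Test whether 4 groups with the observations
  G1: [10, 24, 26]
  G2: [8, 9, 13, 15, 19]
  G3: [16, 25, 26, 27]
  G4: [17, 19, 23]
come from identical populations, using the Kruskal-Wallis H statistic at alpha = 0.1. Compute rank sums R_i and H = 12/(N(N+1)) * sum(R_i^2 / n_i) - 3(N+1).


Step 1: Combine all N = 15 observations and assign midranks.
sorted (value, group, rank): (8,G2,1), (9,G2,2), (10,G1,3), (13,G2,4), (15,G2,5), (16,G3,6), (17,G4,7), (19,G2,8.5), (19,G4,8.5), (23,G4,10), (24,G1,11), (25,G3,12), (26,G1,13.5), (26,G3,13.5), (27,G3,15)
Step 2: Sum ranks within each group.
R_1 = 27.5 (n_1 = 3)
R_2 = 20.5 (n_2 = 5)
R_3 = 46.5 (n_3 = 4)
R_4 = 25.5 (n_4 = 3)
Step 3: H = 12/(N(N+1)) * sum(R_i^2/n_i) - 3(N+1)
     = 12/(15*16) * (27.5^2/3 + 20.5^2/5 + 46.5^2/4 + 25.5^2/3) - 3*16
     = 0.050000 * 1093.45 - 48
     = 6.672292.
Step 4: Ties present; correction factor C = 1 - 12/(15^3 - 15) = 0.996429. Corrected H = 6.672292 / 0.996429 = 6.696207.
Step 5: Under H0, H ~ chi^2(3); p-value = 0.082238.
Step 6: alpha = 0.1. reject H0.

H = 6.6962, df = 3, p = 0.082238, reject H0.


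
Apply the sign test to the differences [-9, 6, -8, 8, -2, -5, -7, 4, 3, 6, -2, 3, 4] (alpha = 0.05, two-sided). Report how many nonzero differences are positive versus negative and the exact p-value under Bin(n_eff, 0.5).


Step 1: Discard zero differences. Original n = 13; n_eff = number of nonzero differences = 13.
Nonzero differences (with sign): -9, +6, -8, +8, -2, -5, -7, +4, +3, +6, -2, +3, +4
Step 2: Count signs: positive = 7, negative = 6.
Step 3: Under H0: P(positive) = 0.5, so the number of positives S ~ Bin(13, 0.5).
Step 4: Two-sided exact p-value = sum of Bin(13,0.5) probabilities at or below the observed probability = 1.000000.
Step 5: alpha = 0.05. fail to reject H0.

n_eff = 13, pos = 7, neg = 6, p = 1.000000, fail to reject H0.


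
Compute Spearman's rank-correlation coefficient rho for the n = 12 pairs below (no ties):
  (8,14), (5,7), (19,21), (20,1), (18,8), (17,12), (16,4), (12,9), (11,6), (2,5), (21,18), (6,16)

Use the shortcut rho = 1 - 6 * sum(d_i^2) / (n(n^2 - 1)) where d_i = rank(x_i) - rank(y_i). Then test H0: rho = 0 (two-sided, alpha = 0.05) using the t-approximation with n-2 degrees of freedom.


Step 1: Rank x and y separately (midranks; no ties here).
rank(x): 8->4, 5->2, 19->10, 20->11, 18->9, 17->8, 16->7, 12->6, 11->5, 2->1, 21->12, 6->3
rank(y): 14->9, 7->5, 21->12, 1->1, 8->6, 12->8, 4->2, 9->7, 6->4, 5->3, 18->11, 16->10
Step 2: d_i = R_x(i) - R_y(i); compute d_i^2.
  (4-9)^2=25, (2-5)^2=9, (10-12)^2=4, (11-1)^2=100, (9-6)^2=9, (8-8)^2=0, (7-2)^2=25, (6-7)^2=1, (5-4)^2=1, (1-3)^2=4, (12-11)^2=1, (3-10)^2=49
sum(d^2) = 228.
Step 3: rho = 1 - 6*228 / (12*(12^2 - 1)) = 1 - 1368/1716 = 0.202797.
Step 4: Under H0, t = rho * sqrt((n-2)/(1-rho^2)) = 0.6549 ~ t(10).
Step 5: Two-sided p-value from the t-distribution with 10 df = 0.527302.
Step 6: alpha = 0.05. fail to reject H0.

rho = 0.2028, p = 0.527302, fail to reject H0 at alpha = 0.05.


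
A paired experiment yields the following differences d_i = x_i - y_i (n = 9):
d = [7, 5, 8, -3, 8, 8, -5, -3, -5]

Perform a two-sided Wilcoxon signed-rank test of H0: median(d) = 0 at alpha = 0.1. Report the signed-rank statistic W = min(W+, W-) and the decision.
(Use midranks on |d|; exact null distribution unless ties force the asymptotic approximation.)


Step 1: Drop any zero differences (none here) and take |d_i|.
|d| = [7, 5, 8, 3, 8, 8, 5, 3, 5]
Step 2: Midrank |d_i| (ties get averaged ranks).
ranks: |7|->6, |5|->4, |8|->8, |3|->1.5, |8|->8, |8|->8, |5|->4, |3|->1.5, |5|->4
Step 3: Attach original signs; sum ranks with positive sign and with negative sign.
W+ = 6 + 4 + 8 + 8 + 8 = 34
W- = 1.5 + 4 + 1.5 + 4 = 11
(Check: W+ + W- = 45 should equal n(n+1)/2 = 45.)
Step 4: Test statistic W = min(W+, W-) = 11.
Step 5: Ties in |d|, so use the tie-corrected normal approximation.
        E[W] = n(n+1)/4 = 9*10/4 = 22.5.
        Tie groups: |d|=3 (t=2), |d|=5 (t=3), |d|=8 (t=3); sum(t^3 - t) = 54.
        Var[W] = n(n+1)(2n+1)/24 - sum(t^3-t)/48 = 1710/24 - 54/48 = 70.125.
        z = (W - E[W]) / sqrt(Var[W]) = (11 - 22.5) / 8.3741 = -1.3733.
        Two-sided p = 2*Phi(z) = 0.169663.
Step 6: alpha = 0.1. fail to reject H0.

W+ = 34, W- = 11, W = min = 11, p = 0.169663, fail to reject H0.


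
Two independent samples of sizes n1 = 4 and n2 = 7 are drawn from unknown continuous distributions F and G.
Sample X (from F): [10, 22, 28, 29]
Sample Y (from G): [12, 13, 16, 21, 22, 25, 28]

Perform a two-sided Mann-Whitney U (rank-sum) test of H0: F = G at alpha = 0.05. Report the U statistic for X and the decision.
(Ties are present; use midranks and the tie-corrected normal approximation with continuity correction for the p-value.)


Step 1: Combine and sort all 11 observations; assign midranks.
sorted (value, group): (10,X), (12,Y), (13,Y), (16,Y), (21,Y), (22,X), (22,Y), (25,Y), (28,X), (28,Y), (29,X)
ranks: 10->1, 12->2, 13->3, 16->4, 21->5, 22->6.5, 22->6.5, 25->8, 28->9.5, 28->9.5, 29->11
Step 2: Rank sum for X: R1 = 1 + 6.5 + 9.5 + 11 = 28.
Step 3: U_X = R1 - n1(n1+1)/2 = 28 - 4*5/2 = 28 - 10 = 18.
       U_Y = n1*n2 - U_X = 28 - 18 = 10.
Step 4: Ties are present, so use the tie-corrected normal approximation (with continuity correction) for the p-value.
Step 5: p-value = 0.506393; compare to alpha = 0.05. fail to reject H0.

U_X = 18, p = 0.506393, fail to reject H0 at alpha = 0.05.


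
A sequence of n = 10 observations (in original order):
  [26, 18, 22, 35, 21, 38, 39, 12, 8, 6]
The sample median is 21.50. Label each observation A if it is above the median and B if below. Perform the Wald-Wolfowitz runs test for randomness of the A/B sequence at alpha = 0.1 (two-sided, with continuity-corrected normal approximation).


Step 1: Compute median = 21.50; label A = above, B = below.
Labels in order: ABAABAABBB  (n_A = 5, n_B = 5)
Step 2: Count runs R = 6.
Step 3: Under H0 (random ordering), E[R] = 2*n_A*n_B/(n_A+n_B) + 1 = 2*5*5/10 + 1 = 6.0000.
        Var[R] = 2*n_A*n_B*(2*n_A*n_B - n_A - n_B) / ((n_A+n_B)^2 * (n_A+n_B-1)) = 2000/900 = 2.2222.
        SD[R] = 1.4907.
Step 4: R = E[R], so z = 0 with no continuity correction.
Step 5: Two-sided p-value via normal approximation = 2*(1 - Phi(|z|)) = 1.000000.
Step 6: alpha = 0.1. fail to reject H0.

R = 6, z = 0.0000, p = 1.000000, fail to reject H0.


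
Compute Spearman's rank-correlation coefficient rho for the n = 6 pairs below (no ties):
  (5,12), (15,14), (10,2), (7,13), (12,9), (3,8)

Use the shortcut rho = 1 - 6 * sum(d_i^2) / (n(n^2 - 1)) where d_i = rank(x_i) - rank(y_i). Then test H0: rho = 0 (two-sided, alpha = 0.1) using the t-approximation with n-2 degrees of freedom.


Step 1: Rank x and y separately (midranks; no ties here).
rank(x): 5->2, 15->6, 10->4, 7->3, 12->5, 3->1
rank(y): 12->4, 14->6, 2->1, 13->5, 9->3, 8->2
Step 2: d_i = R_x(i) - R_y(i); compute d_i^2.
  (2-4)^2=4, (6-6)^2=0, (4-1)^2=9, (3-5)^2=4, (5-3)^2=4, (1-2)^2=1
sum(d^2) = 22.
Step 3: rho = 1 - 6*22 / (6*(6^2 - 1)) = 1 - 132/210 = 0.371429.
Step 4: Under H0, t = rho * sqrt((n-2)/(1-rho^2)) = 0.8001 ~ t(4).
Step 5: Two-sided p-value from the t-distribution with 4 df = 0.468478.
Step 6: alpha = 0.1. fail to reject H0.

rho = 0.3714, p = 0.468478, fail to reject H0 at alpha = 0.1.


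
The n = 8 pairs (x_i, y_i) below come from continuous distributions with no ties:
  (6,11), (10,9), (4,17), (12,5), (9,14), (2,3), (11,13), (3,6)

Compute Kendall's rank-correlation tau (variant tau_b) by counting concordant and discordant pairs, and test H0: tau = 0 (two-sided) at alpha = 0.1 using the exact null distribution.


Step 1: Enumerate the 28 unordered pairs (i,j) with i<j and classify each by sign(x_j-x_i) * sign(y_j-y_i).
  (1,2):dx=+4,dy=-2->D; (1,3):dx=-2,dy=+6->D; (1,4):dx=+6,dy=-6->D; (1,5):dx=+3,dy=+3->C
  (1,6):dx=-4,dy=-8->C; (1,7):dx=+5,dy=+2->C; (1,8):dx=-3,dy=-5->C; (2,3):dx=-6,dy=+8->D
  (2,4):dx=+2,dy=-4->D; (2,5):dx=-1,dy=+5->D; (2,6):dx=-8,dy=-6->C; (2,7):dx=+1,dy=+4->C
  (2,8):dx=-7,dy=-3->C; (3,4):dx=+8,dy=-12->D; (3,5):dx=+5,dy=-3->D; (3,6):dx=-2,dy=-14->C
  (3,7):dx=+7,dy=-4->D; (3,8):dx=-1,dy=-11->C; (4,5):dx=-3,dy=+9->D; (4,6):dx=-10,dy=-2->C
  (4,7):dx=-1,dy=+8->D; (4,8):dx=-9,dy=+1->D; (5,6):dx=-7,dy=-11->C; (5,7):dx=+2,dy=-1->D
  (5,8):dx=-6,dy=-8->C; (6,7):dx=+9,dy=+10->C; (6,8):dx=+1,dy=+3->C; (7,8):dx=-8,dy=-7->C
Step 2: C = 15, D = 13, total pairs = 28.
Step 3: tau = (C - D)/(n(n-1)/2) = (15 - 13)/28 = 0.071429.
Step 4: Exact two-sided p-value (enumerate n! = 40320 permutations of y under H0): p = 0.904861.
Step 5: alpha = 0.1. fail to reject H0.

tau_b = 0.0714 (C=15, D=13), p = 0.904861, fail to reject H0.


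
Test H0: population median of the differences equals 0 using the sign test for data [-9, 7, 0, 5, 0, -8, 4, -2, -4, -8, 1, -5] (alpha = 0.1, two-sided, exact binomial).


Step 1: Discard zero differences. Original n = 12; n_eff = number of nonzero differences = 10.
Nonzero differences (with sign): -9, +7, +5, -8, +4, -2, -4, -8, +1, -5
Step 2: Count signs: positive = 4, negative = 6.
Step 3: Under H0: P(positive) = 0.5, so the number of positives S ~ Bin(10, 0.5).
Step 4: Two-sided exact p-value = sum of Bin(10,0.5) probabilities at or below the observed probability = 0.753906.
Step 5: alpha = 0.1. fail to reject H0.

n_eff = 10, pos = 4, neg = 6, p = 0.753906, fail to reject H0.


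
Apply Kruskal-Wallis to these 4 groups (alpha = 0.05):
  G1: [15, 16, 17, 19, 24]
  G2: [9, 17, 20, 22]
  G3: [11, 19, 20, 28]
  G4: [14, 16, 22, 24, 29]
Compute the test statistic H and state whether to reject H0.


Step 1: Combine all N = 18 observations and assign midranks.
sorted (value, group, rank): (9,G2,1), (11,G3,2), (14,G4,3), (15,G1,4), (16,G1,5.5), (16,G4,5.5), (17,G1,7.5), (17,G2,7.5), (19,G1,9.5), (19,G3,9.5), (20,G2,11.5), (20,G3,11.5), (22,G2,13.5), (22,G4,13.5), (24,G1,15.5), (24,G4,15.5), (28,G3,17), (29,G4,18)
Step 2: Sum ranks within each group.
R_1 = 42 (n_1 = 5)
R_2 = 33.5 (n_2 = 4)
R_3 = 40 (n_3 = 4)
R_4 = 55.5 (n_4 = 5)
Step 3: H = 12/(N(N+1)) * sum(R_i^2/n_i) - 3(N+1)
     = 12/(18*19) * (42^2/5 + 33.5^2/4 + 40^2/4 + 55.5^2/5) - 3*19
     = 0.035088 * 1649.41 - 57
     = 0.874123.
Step 4: Ties present; correction factor C = 1 - 36/(18^3 - 18) = 0.993808. Corrected H = 0.874123 / 0.993808 = 0.879569.
Step 5: Under H0, H ~ chi^2(3); p-value = 0.830355.
Step 6: alpha = 0.05. fail to reject H0.

H = 0.8796, df = 3, p = 0.830355, fail to reject H0.


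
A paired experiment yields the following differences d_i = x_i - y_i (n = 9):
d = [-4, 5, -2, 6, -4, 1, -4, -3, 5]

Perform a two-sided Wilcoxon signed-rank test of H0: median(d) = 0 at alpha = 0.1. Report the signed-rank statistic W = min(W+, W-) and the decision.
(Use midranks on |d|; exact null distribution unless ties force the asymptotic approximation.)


Step 1: Drop any zero differences (none here) and take |d_i|.
|d| = [4, 5, 2, 6, 4, 1, 4, 3, 5]
Step 2: Midrank |d_i| (ties get averaged ranks).
ranks: |4|->5, |5|->7.5, |2|->2, |6|->9, |4|->5, |1|->1, |4|->5, |3|->3, |5|->7.5
Step 3: Attach original signs; sum ranks with positive sign and with negative sign.
W+ = 7.5 + 9 + 1 + 7.5 = 25
W- = 5 + 2 + 5 + 5 + 3 = 20
(Check: W+ + W- = 45 should equal n(n+1)/2 = 45.)
Step 4: Test statistic W = min(W+, W-) = 20.
Step 5: Ties in |d|, so use the tie-corrected normal approximation.
        E[W] = n(n+1)/4 = 9*10/4 = 22.5.
        Tie groups: |d|=4 (t=3), |d|=5 (t=2); sum(t^3 - t) = 30.
        Var[W] = n(n+1)(2n+1)/24 - sum(t^3-t)/48 = 1710/24 - 30/48 = 70.625.
        z = (W - E[W]) / sqrt(Var[W]) = (20 - 22.5) / 8.4039 = -0.2975.
        Two-sided p = 2*Phi(z) = 0.766099.
Step 6: alpha = 0.1. fail to reject H0.

W+ = 25, W- = 20, W = min = 20, p = 0.766099, fail to reject H0.
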